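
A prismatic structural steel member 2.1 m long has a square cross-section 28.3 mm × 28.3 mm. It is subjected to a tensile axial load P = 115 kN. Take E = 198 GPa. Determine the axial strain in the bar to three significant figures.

A = 800.9 mm².
σ = N/A = 143.6 MPa; ε = σ/E = 143.6/198000 = 7.252e-04.

7.25e-04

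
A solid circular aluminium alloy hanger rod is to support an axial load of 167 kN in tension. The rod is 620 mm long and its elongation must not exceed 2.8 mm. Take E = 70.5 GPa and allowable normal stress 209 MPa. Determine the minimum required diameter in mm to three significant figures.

31.9 mm

Required area A ≥ P/σ_allow = 167000/209 = 799 mm².
For a solid circular section, d ≥ √(4A/π) = 31.9 mm.
Elongation limit: A ≥ PL/(Eδ_allow) = 167000·620/(70500·2.8) = 524.5 mm² ⇒ d ≥ 25.84 mm.
The stress limit governs.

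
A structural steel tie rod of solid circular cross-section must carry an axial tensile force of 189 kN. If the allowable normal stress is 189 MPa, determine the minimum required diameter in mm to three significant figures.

Required area A ≥ P/σ_allow = 189000/189 = 1000 mm².
For a solid circular section, d ≥ √(4A/π) = 35.68 mm.

35.7 mm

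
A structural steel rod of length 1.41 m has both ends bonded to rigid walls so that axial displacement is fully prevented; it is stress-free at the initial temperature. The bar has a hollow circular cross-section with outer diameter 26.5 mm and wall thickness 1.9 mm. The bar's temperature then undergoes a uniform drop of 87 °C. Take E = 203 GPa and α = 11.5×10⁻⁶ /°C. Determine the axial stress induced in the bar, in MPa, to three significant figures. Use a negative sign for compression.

203 MPa

Free thermal expansion αLΔT = 11.5e-6 · 1410 · -87 = -1.411 mm.
The walls impose strain ε = −(-1.411)/1410 = 1.0005e-03; σ = Eε = 203000 · 1.0005e-03 = 203.1 MPa.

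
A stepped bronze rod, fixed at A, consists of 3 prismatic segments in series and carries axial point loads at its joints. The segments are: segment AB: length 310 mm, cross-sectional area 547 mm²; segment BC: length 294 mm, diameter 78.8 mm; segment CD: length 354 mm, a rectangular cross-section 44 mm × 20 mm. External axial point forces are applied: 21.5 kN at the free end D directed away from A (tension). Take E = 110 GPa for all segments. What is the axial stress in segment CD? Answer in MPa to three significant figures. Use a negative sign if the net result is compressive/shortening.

Internal axial forces (sectioning from the free end, tension +): N_CD = 21.5 kN, N_BC = 21.5 kN, N_AB = 21.5 kN.
A_CD = 880 mm².
σ_CD = N_CD/A_CD = 21500/880 = 24.43 MPa.

24.4 MPa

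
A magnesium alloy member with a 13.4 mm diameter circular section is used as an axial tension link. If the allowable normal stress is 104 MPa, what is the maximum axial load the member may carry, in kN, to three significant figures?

A = 141 mm².
P_max = σ_allow · A = 104 · 141 = 14670 N = 14.67 kN.

14.7 kN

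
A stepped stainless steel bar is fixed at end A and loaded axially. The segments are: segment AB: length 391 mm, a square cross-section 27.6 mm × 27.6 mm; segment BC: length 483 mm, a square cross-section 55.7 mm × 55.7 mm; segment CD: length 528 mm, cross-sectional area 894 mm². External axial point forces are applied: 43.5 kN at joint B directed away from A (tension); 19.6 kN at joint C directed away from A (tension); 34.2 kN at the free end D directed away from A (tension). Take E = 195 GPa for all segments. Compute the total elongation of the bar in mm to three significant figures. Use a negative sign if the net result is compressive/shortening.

Internal axial forces (sectioning from the free end, tension +): N_CD = 34.2 kN, N_BC = 53.8 kN, N_AB = 97.3 kN.
A_AB = 761.8 mm².
A_BC = 3102 mm².
δ_AB = 97300·391/(761.8·195000) = 0.2561 mm
δ_BC = 53800·483/(3102·195000) = 0.04295 mm
δ_CD = 34200·528/(894·195000) = 0.1036 mm
δ = Σδ_i = 0.4027 mm.

0.403 mm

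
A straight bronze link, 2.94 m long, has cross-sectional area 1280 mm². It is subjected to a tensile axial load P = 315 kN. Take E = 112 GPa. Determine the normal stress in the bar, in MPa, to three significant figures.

246 MPa

σ = N/A = 315000/1280 = 246.1 MPa.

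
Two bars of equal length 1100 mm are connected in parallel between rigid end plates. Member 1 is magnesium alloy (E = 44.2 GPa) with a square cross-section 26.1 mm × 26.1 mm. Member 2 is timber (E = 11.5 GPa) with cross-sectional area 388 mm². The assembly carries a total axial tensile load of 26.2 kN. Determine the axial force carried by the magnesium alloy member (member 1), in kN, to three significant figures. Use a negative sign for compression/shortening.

A_1 = 681.2 mm².
Equal strain + equilibrium ⇒ each member carries load in proportion to AE: A₁E₁ = 30110000 N, A₂E₂ = 4462000 N, ΣAE = 34570000 N.
F₁ = P·A₁E₁/ΣAE = 26200·30110000/34570000 = 22820 N.

22.8 kN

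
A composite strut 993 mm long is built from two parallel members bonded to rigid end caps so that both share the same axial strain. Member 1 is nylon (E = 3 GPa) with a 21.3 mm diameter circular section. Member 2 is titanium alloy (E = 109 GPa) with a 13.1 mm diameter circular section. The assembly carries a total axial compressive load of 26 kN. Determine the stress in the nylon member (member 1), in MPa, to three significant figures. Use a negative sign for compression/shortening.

A_1 = 356.3 mm².
A_2 = 134.8 mm².
Equal strain + equilibrium ⇒ each member carries load in proportion to AE: A₁E₁ = 1069000 N, A₂E₂ = 14690000 N, ΣAE = 15760000 N.
σ₁ = P·E₁/ΣAE = -26000·3000/15760000 = -4.949 MPa.

-4.95 MPa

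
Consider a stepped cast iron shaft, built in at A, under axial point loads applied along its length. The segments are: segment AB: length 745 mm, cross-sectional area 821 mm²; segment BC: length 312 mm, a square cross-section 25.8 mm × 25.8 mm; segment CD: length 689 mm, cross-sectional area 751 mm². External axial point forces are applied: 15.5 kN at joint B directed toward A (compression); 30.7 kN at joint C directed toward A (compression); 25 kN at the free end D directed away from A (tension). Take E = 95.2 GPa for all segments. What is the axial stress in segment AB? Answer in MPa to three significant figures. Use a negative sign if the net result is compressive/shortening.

Internal axial forces (sectioning from the free end, tension +): N_CD = 25 kN, N_BC = -5.7 kN, N_AB = -21.2 kN.
σ_AB = N_AB/A_AB = -21200/821 = -25.82 MPa.

-25.8 MPa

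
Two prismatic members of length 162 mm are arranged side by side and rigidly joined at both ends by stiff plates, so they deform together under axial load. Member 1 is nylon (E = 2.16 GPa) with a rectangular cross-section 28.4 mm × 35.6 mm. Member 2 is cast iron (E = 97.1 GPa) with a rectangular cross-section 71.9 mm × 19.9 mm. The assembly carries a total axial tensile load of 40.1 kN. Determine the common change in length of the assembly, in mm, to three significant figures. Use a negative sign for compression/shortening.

A_1 = 1011 mm².
A_2 = 1431 mm².
Equal strain + equilibrium ⇒ each member carries load in proportion to AE: A₁E₁ = 2184000 N, A₂E₂ = 138900000 N, ΣAE = 141100000 N.
δ = PL/ΣAE = 40100·162/141100000 = 0.04603 mm.

0.0460 mm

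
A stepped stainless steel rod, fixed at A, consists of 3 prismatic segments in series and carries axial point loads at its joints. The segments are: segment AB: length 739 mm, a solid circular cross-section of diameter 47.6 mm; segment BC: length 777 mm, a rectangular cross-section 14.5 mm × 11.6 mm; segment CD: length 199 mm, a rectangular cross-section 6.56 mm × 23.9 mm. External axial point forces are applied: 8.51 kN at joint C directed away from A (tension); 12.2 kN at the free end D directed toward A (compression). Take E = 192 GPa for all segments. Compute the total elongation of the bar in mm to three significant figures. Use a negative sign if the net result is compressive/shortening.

-0.177 mm

Internal axial forces (sectioning from the free end, tension +): N_CD = -12.2 kN, N_BC = -3.69 kN, N_AB = -3.69 kN.
A_AB = 1780 mm².
A_BC = 168.2 mm².
A_CD = 156.8 mm².
δ_AB = -3690·739/(1780·192000) = -0.007981 mm
δ_BC = -3690·777/(168.2·192000) = -0.08878 mm
δ_CD = -12200·199/(156.8·192000) = -0.08065 mm
δ = Σδ_i = -0.1774 mm.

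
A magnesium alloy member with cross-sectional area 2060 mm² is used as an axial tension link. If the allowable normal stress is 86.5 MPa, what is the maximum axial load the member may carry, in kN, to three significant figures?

P_max = σ_allow · A = 86.5 · 2060 = 178200 N = 178.2 kN.

178 kN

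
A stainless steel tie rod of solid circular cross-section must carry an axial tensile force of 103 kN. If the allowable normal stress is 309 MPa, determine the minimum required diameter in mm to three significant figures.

20.6 mm

Required area A ≥ P/σ_allow = 103000/309 = 333.3 mm².
For a solid circular section, d ≥ √(4A/π) = 20.6 mm.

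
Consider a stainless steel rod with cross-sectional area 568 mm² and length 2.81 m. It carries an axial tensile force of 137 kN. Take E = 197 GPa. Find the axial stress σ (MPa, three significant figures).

241 MPa

σ = N/A = 137000/568 = 241.2 MPa.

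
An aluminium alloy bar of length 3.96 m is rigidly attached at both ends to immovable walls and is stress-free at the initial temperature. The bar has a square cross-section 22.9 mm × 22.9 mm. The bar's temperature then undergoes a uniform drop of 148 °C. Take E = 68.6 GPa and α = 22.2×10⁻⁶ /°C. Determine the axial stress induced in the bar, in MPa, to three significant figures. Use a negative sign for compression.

225 MPa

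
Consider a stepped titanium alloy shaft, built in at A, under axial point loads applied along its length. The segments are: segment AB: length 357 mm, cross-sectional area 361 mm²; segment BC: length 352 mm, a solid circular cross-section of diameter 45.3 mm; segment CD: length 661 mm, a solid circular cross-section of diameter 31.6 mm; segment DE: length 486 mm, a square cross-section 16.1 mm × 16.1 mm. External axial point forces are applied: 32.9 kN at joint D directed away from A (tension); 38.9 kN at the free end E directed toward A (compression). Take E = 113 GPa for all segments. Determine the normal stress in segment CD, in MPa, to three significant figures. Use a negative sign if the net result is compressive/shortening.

Internal axial forces (sectioning from the free end, tension +): N_DE = -38.9 kN, N_CD = -6 kN, N_BC = -6 kN, N_AB = -6 kN.
A_CD = 784.3 mm².
σ_CD = N_CD/A_CD = -6000/784.3 = -7.65 MPa.

-7.65 MPa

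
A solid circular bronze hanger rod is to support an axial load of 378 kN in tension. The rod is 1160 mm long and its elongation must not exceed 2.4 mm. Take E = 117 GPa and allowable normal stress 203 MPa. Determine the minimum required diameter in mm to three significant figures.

48.7 mm

Required area A ≥ P/σ_allow = 378000/203 = 1862 mm².
For a solid circular section, d ≥ √(4A/π) = 48.69 mm.
Elongation limit: A ≥ PL/(Eδ_allow) = 378000·1160/(117000·2.4) = 1562 mm² ⇒ d ≥ 44.59 mm.
The stress limit governs.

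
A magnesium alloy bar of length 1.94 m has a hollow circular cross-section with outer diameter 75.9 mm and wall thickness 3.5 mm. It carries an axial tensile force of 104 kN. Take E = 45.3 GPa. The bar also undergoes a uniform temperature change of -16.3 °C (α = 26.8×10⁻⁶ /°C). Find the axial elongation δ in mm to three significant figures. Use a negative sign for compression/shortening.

A = 796.1 mm².
δ_mech = NL/(AE) = 104000·1940/(796.1·45300) = 5.595 mm.
δ_thermal = αLΔT = 26.8e-6·1940·-16.3 = -0.8475 mm.
δ = δ_mech + δ_thermal = 4.747 mm.

4.75 mm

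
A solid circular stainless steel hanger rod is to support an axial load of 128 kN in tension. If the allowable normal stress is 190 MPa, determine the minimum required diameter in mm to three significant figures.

29.3 mm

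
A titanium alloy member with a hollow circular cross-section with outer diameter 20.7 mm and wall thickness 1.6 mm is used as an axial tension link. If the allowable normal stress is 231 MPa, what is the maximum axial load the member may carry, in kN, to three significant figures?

22.2 kN

A = 96.01 mm².
P_max = σ_allow · A = 231 · 96.01 = 22180 N = 22.18 kN.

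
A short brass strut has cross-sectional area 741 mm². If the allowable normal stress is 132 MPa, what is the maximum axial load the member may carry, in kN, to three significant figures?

P_max = σ_allow · A = 132 · 741 = 97810 N = 97.81 kN.

97.8 kN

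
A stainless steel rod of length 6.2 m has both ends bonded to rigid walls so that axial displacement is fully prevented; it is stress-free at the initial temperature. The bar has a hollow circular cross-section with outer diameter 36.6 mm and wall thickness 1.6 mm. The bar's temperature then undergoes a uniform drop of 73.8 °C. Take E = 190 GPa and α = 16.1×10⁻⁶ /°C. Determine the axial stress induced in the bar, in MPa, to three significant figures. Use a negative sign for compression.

Free thermal expansion αLΔT = 16.1e-6 · 6200 · -73.8 = -7.367 mm.
The walls impose strain ε = −(-7.367)/6200 = 1.1882e-03; σ = Eε = 190000 · 1.1882e-03 = 225.8 MPa.

226 MPa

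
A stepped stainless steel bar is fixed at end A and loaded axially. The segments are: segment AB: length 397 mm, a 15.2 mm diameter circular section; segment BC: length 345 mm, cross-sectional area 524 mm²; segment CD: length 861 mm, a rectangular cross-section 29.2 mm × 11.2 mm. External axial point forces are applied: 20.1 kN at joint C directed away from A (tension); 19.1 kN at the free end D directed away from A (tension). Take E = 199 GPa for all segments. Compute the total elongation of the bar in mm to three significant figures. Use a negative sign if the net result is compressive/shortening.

0.813 mm

Internal axial forces (sectioning from the free end, tension +): N_CD = 19.1 kN, N_BC = 39.2 kN, N_AB = 39.2 kN.
A_AB = 181.5 mm².
A_CD = 327 mm².
δ_AB = 39200·397/(181.5·199000) = 0.431 mm
δ_BC = 39200·345/(524·199000) = 0.1297 mm
δ_CD = 19100·861/(327·199000) = 0.2527 mm
δ = Σδ_i = 0.8134 mm.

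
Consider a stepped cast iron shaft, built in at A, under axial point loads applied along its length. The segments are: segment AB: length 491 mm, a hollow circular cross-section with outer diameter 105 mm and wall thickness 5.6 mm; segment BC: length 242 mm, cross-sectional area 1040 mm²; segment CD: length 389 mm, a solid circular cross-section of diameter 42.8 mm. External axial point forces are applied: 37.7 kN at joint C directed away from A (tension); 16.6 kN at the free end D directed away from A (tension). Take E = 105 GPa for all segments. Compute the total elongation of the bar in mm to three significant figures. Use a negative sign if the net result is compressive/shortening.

0.308 mm

Internal axial forces (sectioning from the free end, tension +): N_CD = 16.6 kN, N_BC = 54.3 kN, N_AB = 54.3 kN.
A_AB = 1749 mm².
A_CD = 1439 mm².
δ_AB = 54300·491/(1749·105000) = 0.1452 mm
δ_BC = 54300·242/(1040·105000) = 0.1203 mm
δ_CD = 16600·389/(1439·105000) = 0.04275 mm
δ = Σδ_i = 0.3083 mm.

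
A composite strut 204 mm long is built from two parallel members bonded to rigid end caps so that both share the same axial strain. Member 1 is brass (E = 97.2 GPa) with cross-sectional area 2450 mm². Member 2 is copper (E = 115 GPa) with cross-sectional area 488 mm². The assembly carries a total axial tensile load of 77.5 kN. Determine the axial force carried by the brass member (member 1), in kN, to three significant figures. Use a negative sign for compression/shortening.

62.7 kN

Equal strain + equilibrium ⇒ each member carries load in proportion to AE: A₁E₁ = 238100000 N, A₂E₂ = 56120000 N, ΣAE = 294300000 N.
F₁ = P·A₁E₁/ΣAE = 77500·238100000/294300000 = 62720 N.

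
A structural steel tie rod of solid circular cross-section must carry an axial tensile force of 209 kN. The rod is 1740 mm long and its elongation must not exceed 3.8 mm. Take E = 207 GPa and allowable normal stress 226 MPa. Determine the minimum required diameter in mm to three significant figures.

34.3 mm

Required area A ≥ P/σ_allow = 209000/226 = 924.8 mm².
For a solid circular section, d ≥ √(4A/π) = 34.31 mm.
Elongation limit: A ≥ PL/(Eδ_allow) = 209000·1740/(207000·3.8) = 462.3 mm² ⇒ d ≥ 24.26 mm.
The stress limit governs.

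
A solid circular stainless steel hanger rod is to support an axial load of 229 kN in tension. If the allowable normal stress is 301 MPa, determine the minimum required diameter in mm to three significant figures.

Required area A ≥ P/σ_allow = 229000/301 = 760.8 mm².
For a solid circular section, d ≥ √(4A/π) = 31.12 mm.

31.1 mm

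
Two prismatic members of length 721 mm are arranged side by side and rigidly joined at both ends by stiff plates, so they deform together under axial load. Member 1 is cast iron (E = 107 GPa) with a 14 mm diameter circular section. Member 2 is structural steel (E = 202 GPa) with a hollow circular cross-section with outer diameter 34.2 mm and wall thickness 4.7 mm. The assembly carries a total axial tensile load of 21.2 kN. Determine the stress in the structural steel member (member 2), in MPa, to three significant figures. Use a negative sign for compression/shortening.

41.0 MPa

A_1 = 153.9 mm².
A_2 = 435.6 mm².
Equal strain + equilibrium ⇒ each member carries load in proportion to AE: A₁E₁ = 16470000 N, A₂E₂ = 87990000 N, ΣAE = 104500000 N.
σ₂ = P·E₂/ΣAE = 21200·202000/104500000 = 41 MPa.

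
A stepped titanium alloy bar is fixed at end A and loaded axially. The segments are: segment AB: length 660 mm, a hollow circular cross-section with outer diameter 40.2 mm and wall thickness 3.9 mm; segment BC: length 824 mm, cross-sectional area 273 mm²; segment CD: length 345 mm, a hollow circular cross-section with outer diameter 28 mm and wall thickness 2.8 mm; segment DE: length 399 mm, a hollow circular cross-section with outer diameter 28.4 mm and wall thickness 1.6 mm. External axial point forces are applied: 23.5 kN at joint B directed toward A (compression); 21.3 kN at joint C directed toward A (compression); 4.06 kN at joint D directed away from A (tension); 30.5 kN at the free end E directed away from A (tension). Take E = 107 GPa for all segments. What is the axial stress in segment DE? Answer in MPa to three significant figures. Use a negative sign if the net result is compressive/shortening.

226 MPa

Internal axial forces (sectioning from the free end, tension +): N_DE = 30.5 kN, N_CD = 34.56 kN, N_BC = 13.26 kN, N_AB = -10.24 kN.
A_DE = 134.7 mm².
σ_DE = N_DE/A_DE = 30500/134.7 = 226.4 MPa.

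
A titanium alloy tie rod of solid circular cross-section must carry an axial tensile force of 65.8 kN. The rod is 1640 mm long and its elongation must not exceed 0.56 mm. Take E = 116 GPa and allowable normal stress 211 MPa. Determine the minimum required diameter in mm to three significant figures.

Required area A ≥ P/σ_allow = 65800/211 = 311.8 mm².
For a solid circular section, d ≥ √(4A/π) = 19.93 mm.
Elongation limit: A ≥ PL/(Eδ_allow) = 65800·1640/(116000·0.56) = 1661 mm² ⇒ d ≥ 45.99 mm.
The elongation limit governs.

46.0 mm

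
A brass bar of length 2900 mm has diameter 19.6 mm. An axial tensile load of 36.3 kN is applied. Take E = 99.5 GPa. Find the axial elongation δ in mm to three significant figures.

A = 301.7 mm².
δ_mech = NL/(AE) = 36300·2900/(301.7·99500) = 3.507 mm.

3.51 mm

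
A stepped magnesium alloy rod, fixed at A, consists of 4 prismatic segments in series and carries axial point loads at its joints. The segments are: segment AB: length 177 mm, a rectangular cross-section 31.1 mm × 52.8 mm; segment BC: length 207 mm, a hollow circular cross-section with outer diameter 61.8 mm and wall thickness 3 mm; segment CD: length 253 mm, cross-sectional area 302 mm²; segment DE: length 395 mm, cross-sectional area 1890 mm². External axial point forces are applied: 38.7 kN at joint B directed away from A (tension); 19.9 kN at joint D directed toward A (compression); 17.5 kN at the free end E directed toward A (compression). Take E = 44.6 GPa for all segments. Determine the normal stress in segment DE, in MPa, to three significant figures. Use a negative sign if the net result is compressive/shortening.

Internal axial forces (sectioning from the free end, tension +): N_DE = -17.5 kN, N_CD = -37.4 kN, N_BC = -37.4 kN, N_AB = 1.3 kN.
σ_DE = N_DE/A_DE = -17500/1890 = -9.259 MPa.

-9.26 MPa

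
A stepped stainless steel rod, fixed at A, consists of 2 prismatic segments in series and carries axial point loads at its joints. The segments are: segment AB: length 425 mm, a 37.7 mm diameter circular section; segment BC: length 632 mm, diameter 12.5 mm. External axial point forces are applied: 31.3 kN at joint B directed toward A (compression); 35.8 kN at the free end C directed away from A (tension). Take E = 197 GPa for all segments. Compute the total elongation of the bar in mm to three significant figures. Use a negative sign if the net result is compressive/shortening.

Internal axial forces (sectioning from the free end, tension +): N_BC = 35.8 kN, N_AB = 4.5 kN.
A_AB = 1116 mm².
A_BC = 122.7 mm².
δ_AB = 4500·425/(1116·197000) = 0.008697 mm
δ_BC = 35800·632/(122.7·197000) = 0.9359 mm
δ = Σδ_i = 0.9446 mm.

0.945 mm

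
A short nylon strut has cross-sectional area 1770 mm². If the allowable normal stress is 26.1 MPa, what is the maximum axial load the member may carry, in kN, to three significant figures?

P_max = σ_allow · A = 26.1 · 1770 = 46200 N = 46.2 kN.

46.2 kN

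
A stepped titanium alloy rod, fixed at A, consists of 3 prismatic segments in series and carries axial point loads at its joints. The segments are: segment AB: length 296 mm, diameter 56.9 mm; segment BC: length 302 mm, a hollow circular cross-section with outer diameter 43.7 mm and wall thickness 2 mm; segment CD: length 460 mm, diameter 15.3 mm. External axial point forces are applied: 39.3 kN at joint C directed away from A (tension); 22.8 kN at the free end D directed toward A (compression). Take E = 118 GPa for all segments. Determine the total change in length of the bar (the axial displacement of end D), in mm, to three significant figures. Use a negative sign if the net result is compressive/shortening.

Internal axial forces (sectioning from the free end, tension +): N_CD = -22.8 kN, N_BC = 16.5 kN, N_AB = 16.5 kN.
A_AB = 2543 mm².
A_BC = 262 mm².
A_CD = 183.9 mm².
δ_AB = 16500·296/(2543·118000) = 0.01628 mm
δ_BC = 16500·302/(262·118000) = 0.1612 mm
δ_CD = -22800·460/(183.9·118000) = -0.4834 mm
δ = Σδ_i = -0.306 mm.

-0.306 mm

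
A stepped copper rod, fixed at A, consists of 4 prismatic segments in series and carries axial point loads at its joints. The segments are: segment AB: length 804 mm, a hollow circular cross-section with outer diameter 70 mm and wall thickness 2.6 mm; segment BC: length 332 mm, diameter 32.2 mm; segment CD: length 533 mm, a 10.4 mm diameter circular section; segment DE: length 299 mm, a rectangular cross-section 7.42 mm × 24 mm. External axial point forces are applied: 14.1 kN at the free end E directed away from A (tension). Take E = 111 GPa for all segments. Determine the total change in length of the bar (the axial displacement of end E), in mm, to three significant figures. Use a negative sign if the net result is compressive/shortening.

Internal axial forces (sectioning from the free end, tension +): N_DE = 14.1 kN, N_CD = 14.1 kN, N_BC = 14.1 kN, N_AB = 14.1 kN.
A_AB = 550.5 mm².
A_BC = 814.3 mm².
A_CD = 84.95 mm².
A_DE = 178.1 mm².
δ_AB = 14100·804/(550.5·111000) = 0.1855 mm
δ_BC = 14100·332/(814.3·111000) = 0.05179 mm
δ_CD = 14100·533/(84.95·111000) = 0.797 mm
δ_DE = 14100·299/(178.1·111000) = 0.2133 mm
δ = Σδ_i = 1.248 mm.

1.25 mm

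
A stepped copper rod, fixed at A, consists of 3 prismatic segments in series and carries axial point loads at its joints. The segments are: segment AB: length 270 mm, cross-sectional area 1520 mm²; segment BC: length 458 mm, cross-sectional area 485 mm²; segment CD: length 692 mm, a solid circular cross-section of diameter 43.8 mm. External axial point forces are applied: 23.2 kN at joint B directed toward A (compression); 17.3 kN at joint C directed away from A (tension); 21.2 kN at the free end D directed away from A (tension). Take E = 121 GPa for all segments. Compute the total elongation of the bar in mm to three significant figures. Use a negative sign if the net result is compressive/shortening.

0.403 mm

Internal axial forces (sectioning from the free end, tension +): N_CD = 21.2 kN, N_BC = 38.5 kN, N_AB = 15.3 kN.
A_CD = 1507 mm².
δ_AB = 15300·270/(1520·121000) = 0.02246 mm
δ_BC = 38500·458/(485·121000) = 0.3005 mm
δ_CD = 21200·692/(1507·121000) = 0.08047 mm
δ = Σδ_i = 0.4034 mm.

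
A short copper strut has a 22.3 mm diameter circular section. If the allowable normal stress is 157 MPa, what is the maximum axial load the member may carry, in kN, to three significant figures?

61.3 kN

A = 390.6 mm².
P_max = σ_allow · A = 157 · 390.6 = 61320 N = 61.32 kN.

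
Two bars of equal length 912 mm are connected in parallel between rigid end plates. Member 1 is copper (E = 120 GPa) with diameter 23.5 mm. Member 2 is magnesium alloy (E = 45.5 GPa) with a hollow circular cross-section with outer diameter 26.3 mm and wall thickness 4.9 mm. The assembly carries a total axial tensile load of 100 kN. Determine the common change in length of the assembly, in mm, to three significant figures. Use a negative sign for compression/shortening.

1.36 mm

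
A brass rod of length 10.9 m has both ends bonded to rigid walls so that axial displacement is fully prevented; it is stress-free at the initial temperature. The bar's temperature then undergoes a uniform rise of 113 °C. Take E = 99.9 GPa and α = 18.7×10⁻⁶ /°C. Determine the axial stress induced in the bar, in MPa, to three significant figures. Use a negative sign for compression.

Free thermal expansion αLΔT = 18.7e-6 · 10900 · 113 = 23.03 mm.
The walls impose strain ε = −(23.03)/10900 = -2.1131e-03; σ = Eε = 99900 · -2.1131e-03 = -211.1 MPa.

-211 MPa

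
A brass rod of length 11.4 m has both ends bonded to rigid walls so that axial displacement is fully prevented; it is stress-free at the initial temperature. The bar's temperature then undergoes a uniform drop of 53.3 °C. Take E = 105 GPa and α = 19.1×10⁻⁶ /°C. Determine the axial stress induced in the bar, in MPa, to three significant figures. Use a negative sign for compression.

Free thermal expansion αLΔT = 19.1e-6 · 11400 · -53.3 = -11.61 mm.
The walls impose strain ε = −(-11.61)/11400 = 1.0180e-03; σ = Eε = 105000 · 1.0180e-03 = 106.9 MPa.

107 MPa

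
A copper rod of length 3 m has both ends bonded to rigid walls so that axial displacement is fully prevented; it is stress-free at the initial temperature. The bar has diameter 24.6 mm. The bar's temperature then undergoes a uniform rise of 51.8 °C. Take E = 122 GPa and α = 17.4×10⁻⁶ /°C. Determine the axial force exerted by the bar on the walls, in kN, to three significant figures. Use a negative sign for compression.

-52.3 kN

Free thermal expansion αLΔT = 17.4e-6 · 3000 · 51.8 = 2.704 mm.
The walls impose strain ε = −(2.704)/3000 = -9.0132e-04; σ = Eε = 122000 · -9.0132e-04 = -110 MPa.
Wall reaction R = σ·A = -110·475.3 = -52260 N = -52.26 kN.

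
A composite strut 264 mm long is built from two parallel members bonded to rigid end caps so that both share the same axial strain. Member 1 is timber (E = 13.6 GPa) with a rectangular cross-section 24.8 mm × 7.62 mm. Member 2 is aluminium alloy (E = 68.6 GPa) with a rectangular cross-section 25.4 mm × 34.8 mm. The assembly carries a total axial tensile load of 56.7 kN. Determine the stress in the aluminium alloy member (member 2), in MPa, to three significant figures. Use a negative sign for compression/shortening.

A_1 = 189 mm².
A_2 = 883.9 mm².
Equal strain + equilibrium ⇒ each member carries load in proportion to AE: A₁E₁ = 2570000 N, A₂E₂ = 60640000 N, ΣAE = 63210000 N.
σ₂ = P·E₂/ΣAE = 56700·68600/63210000 = 61.54 MPa.

61.5 MPa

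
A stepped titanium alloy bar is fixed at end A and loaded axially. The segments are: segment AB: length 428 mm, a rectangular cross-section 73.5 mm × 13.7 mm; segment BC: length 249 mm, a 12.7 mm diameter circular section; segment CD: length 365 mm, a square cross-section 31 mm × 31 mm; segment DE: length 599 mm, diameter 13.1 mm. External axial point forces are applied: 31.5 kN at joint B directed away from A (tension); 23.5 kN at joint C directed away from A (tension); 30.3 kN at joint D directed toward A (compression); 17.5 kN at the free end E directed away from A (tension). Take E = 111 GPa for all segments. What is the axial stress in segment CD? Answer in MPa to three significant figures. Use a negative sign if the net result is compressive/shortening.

-13.3 MPa

Internal axial forces (sectioning from the free end, tension +): N_DE = 17.5 kN, N_CD = -12.8 kN, N_BC = 10.7 kN, N_AB = 42.2 kN.
A_CD = 961 mm².
σ_CD = N_CD/A_CD = -12800/961 = -13.32 MPa.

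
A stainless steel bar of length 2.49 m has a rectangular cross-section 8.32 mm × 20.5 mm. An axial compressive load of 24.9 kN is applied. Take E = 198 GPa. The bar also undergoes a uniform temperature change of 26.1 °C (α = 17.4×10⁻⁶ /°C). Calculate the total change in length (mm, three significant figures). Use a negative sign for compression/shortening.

A = 170.6 mm².
δ_mech = NL/(AE) = -24900·2490/(170.6·198000) = -1.836 mm.
δ_thermal = αLΔT = 17.4e-6·2490·26.1 = 1.131 mm.
δ = δ_mech + δ_thermal = -0.7051 mm.

-0.705 mm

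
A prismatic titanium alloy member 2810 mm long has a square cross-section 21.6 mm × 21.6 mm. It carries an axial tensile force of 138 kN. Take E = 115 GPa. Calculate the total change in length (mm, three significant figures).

7.23 mm

A = 466.6 mm².
δ_mech = NL/(AE) = 138000·2810/(466.6·115000) = 7.227 mm.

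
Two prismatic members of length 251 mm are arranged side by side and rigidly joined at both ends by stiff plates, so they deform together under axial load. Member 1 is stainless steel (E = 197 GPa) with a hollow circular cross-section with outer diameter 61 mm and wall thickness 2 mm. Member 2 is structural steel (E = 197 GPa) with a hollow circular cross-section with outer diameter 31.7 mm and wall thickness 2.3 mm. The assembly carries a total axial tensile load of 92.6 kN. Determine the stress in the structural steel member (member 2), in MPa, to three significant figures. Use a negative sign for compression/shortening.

A_1 = 370.7 mm².
A_2 = 212.4 mm².
Equal strain + equilibrium ⇒ each member carries load in proportion to AE: A₁E₁ = 73030000 N, A₂E₂ = 41850000 N, ΣAE = 114900000 N.
σ₂ = P·E₂/ΣAE = 92600·197000/114900000 = 158.8 MPa.

159 MPa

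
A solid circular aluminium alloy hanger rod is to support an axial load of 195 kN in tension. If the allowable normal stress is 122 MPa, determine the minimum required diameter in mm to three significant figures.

45.1 mm

Required area A ≥ P/σ_allow = 195000/122 = 1598 mm².
For a solid circular section, d ≥ √(4A/π) = 45.11 mm.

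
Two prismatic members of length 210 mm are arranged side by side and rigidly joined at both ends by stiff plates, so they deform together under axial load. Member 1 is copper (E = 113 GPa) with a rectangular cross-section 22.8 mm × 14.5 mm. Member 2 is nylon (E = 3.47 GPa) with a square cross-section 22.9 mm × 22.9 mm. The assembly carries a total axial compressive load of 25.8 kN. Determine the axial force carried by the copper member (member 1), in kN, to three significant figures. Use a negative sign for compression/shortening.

-24.6 kN

A_1 = 330.6 mm².
A_2 = 524.4 mm².
Equal strain + equilibrium ⇒ each member carries load in proportion to AE: A₁E₁ = 37360000 N, A₂E₂ = 1820000 N, ΣAE = 39180000 N.
F₁ = P·A₁E₁/ΣAE = -25800·37360000/39180000 = -24600 N.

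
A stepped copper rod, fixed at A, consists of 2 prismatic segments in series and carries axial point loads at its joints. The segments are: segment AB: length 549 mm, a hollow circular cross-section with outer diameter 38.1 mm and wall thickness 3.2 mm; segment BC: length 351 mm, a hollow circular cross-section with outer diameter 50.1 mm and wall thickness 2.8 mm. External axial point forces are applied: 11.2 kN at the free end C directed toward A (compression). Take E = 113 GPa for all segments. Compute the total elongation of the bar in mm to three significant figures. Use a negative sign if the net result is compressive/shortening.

Internal axial forces (sectioning from the free end, tension +): N_BC = -11.2 kN, N_AB = -11.2 kN.
A_AB = 350.9 mm².
A_BC = 416.1 mm².
δ_AB = -11200·549/(350.9·113000) = -0.1551 mm
δ_BC = -11200·351/(416.1·113000) = -0.08361 mm
δ = Σδ_i = -0.2387 mm.

-0.239 mm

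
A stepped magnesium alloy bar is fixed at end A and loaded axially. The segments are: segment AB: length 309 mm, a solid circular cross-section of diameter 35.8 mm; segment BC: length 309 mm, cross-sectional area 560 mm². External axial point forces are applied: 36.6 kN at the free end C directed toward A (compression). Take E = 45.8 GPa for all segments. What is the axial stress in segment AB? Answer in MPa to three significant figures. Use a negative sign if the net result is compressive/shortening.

-36.4 MPa

Internal axial forces (sectioning from the free end, tension +): N_BC = -36.6 kN, N_AB = -36.6 kN.
A_AB = 1007 mm².
σ_AB = N_AB/A_AB = -36600/1007 = -36.36 MPa.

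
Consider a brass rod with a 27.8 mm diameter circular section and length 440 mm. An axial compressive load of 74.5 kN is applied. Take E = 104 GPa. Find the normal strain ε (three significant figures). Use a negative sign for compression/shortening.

A = 607 mm².
σ = N/A = -122.7 MPa; ε = σ/E = -122.7/104000 = -1.180e-03.

-0.00118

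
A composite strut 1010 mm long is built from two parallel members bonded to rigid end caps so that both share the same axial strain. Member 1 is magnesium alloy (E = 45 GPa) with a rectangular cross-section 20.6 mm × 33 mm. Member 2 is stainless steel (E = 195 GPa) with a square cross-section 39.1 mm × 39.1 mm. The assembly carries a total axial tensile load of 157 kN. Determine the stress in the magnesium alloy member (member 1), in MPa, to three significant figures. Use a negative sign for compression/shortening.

21.5 MPa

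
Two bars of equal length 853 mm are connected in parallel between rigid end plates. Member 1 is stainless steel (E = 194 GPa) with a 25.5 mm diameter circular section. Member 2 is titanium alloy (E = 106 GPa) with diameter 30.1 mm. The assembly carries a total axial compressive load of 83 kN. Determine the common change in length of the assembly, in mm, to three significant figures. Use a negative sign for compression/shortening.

-0.406 mm

A_1 = 510.7 mm².
A_2 = 711.6 mm².
Equal strain + equilibrium ⇒ each member carries load in proportion to AE: A₁E₁ = 99080000 N, A₂E₂ = 75430000 N, ΣAE = 174500000 N.
δ = PL/ΣAE = -83000·853/174500000 = -0.4057 mm.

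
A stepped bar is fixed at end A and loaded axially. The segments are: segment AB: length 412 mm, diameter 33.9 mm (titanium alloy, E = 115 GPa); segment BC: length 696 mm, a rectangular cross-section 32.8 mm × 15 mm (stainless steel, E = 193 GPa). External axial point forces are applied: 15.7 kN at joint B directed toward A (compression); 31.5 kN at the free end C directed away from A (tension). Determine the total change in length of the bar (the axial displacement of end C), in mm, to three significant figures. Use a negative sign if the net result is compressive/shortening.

Internal axial forces (sectioning from the free end, tension +): N_BC = 31.5 kN, N_AB = 15.8 kN.
A_AB = 902.6 mm².
A_BC = 492 mm².
δ_AB = 15800·412/(902.6·115000) = 0.06271 mm
δ_BC = 31500·696/(492·193000) = 0.2309 mm
δ = Σδ_i = 0.2936 mm.

0.294 mm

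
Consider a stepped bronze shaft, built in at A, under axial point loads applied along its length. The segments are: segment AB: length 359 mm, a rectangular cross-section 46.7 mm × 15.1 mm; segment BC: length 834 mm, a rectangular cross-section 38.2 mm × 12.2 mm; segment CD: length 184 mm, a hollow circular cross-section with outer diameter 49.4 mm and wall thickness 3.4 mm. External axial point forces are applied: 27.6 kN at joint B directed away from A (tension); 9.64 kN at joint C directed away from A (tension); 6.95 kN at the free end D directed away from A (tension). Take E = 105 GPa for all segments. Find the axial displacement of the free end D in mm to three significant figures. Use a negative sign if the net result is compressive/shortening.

0.522 mm

Internal axial forces (sectioning from the free end, tension +): N_CD = 6.95 kN, N_BC = 16.59 kN, N_AB = 44.19 kN.
A_AB = 705.2 mm².
A_BC = 466 mm².
A_CD = 491.3 mm².
δ_AB = 44190·359/(705.2·105000) = 0.2143 mm
δ_BC = 16590·834/(466·105000) = 0.2827 mm
δ_CD = 6950·184/(491.3·105000) = 0.02479 mm
δ = Σδ_i = 0.5218 mm.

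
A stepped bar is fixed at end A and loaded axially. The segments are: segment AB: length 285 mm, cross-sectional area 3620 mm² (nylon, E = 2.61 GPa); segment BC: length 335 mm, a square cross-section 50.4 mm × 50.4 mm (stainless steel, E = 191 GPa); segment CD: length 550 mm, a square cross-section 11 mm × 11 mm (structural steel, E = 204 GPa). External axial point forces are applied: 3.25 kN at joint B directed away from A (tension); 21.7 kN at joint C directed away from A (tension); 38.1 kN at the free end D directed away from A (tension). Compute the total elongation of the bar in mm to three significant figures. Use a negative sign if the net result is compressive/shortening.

2.79 mm

Internal axial forces (sectioning from the free end, tension +): N_CD = 38.1 kN, N_BC = 59.8 kN, N_AB = 63.05 kN.
A_BC = 2540 mm².
A_CD = 121 mm².
δ_AB = 63050·285/(3620·2610) = 1.902 mm
δ_BC = 59800·335/(2540·191000) = 0.04129 mm
δ_CD = 38100·550/(121·204000) = 0.8489 mm
δ = Σδ_i = 2.792 mm.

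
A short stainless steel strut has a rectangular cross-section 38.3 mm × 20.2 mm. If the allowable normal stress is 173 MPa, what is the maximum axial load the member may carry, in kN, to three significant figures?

134 kN

A = 773.7 mm².
P_max = σ_allow · A = 173 · 773.7 = 133800 N = 133.8 kN.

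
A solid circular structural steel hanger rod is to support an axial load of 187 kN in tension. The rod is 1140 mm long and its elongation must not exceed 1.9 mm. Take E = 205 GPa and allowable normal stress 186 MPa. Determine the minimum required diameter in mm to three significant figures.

35.8 mm

Required area A ≥ P/σ_allow = 187000/186 = 1005 mm².
For a solid circular section, d ≥ √(4A/π) = 35.78 mm.
Elongation limit: A ≥ PL/(Eδ_allow) = 187000·1140/(205000·1.9) = 547.3 mm² ⇒ d ≥ 26.4 mm.
The stress limit governs.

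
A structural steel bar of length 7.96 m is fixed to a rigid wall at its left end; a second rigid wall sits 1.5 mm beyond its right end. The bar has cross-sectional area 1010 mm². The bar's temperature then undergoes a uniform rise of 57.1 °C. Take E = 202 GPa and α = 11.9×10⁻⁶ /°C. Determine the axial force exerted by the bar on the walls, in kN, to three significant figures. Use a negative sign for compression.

Free thermal expansion αLΔT = 11.9e-6 · 7960 · 57.1 = 5.409 mm.
The walls engage after the gap closes; constrained expansion = 5.409 − 1.5 = 3.909 mm.
The walls impose strain ε = −(3.909)/7960 = -4.9105e-04; σ = Eε = 202000 · -4.9105e-04 = -99.19 MPa.
Wall reaction R = σ·A = -99.19·1010 = -100200 N = -100.2 kN.

-100 kN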